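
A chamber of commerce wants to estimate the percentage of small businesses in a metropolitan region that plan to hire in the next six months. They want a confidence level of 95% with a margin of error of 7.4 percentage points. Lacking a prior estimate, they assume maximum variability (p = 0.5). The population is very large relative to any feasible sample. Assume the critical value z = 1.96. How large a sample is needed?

176

With p = 0.5, p(1−p) = 0.25.
n = z²·p(1−p)/E² = 1.96² × 0.2500 / 0.074² = 3.8416 × 0.2500 / 0.005476 ≈ 175.38.
Rounding up gives n = 176.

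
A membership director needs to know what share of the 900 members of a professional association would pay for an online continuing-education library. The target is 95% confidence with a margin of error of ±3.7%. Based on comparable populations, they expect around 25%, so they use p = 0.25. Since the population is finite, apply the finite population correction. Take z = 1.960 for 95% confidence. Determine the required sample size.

Unadjusted: n₀ = 1.960² × 0.25 × 0.75 / 0.037² ≈ 526.15, so n₀ = 527.
Finite population correction with N = 900: n = n₀ / (1 + (n₀−1)/N) = 527 / (1 + 526/900) = 527 / 1.5844 ≈ 332.61.
Rounding up, n = 333.

333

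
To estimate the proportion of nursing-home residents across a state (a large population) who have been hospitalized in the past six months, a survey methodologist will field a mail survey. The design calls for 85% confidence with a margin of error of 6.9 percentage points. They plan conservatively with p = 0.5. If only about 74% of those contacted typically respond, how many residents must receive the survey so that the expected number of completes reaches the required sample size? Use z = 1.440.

Completed interviews needed: n₀ = 1.440² × 0.2500 / 0.069² ≈ 108.88 → 109.
At a 74% response rate, contacts needed = 109 / 0.74 ≈ 147.30 → 148.

148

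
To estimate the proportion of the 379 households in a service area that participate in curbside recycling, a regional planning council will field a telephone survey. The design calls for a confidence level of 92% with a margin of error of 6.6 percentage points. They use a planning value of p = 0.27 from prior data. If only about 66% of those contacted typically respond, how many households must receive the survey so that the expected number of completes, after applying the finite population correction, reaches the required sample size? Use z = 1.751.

Completed interviews needed (unadjusted): n₀ = 1.751² × 0.1971 / 0.066² ≈ 138.73 → 139.
FPC for N = 379: n = 139 / (1 + 138/379) = 139 / 1.3641 ≈ 101.90 → 102.
At a 66% response rate, contacts needed = 102 / 0.66 ≈ 154.55 → 155.

155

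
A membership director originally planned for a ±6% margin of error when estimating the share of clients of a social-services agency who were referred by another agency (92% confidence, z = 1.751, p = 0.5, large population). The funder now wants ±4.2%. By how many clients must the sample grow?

222

At ±6%: n = 1.751² × 0.2500 / 0.060² ≈ 212.92 → 213.
At ±4.2%: n = 1.751² × 0.2500 / 0.042² ≈ 434.52 → 435.
Additional respondents: 435 − 213 = 222.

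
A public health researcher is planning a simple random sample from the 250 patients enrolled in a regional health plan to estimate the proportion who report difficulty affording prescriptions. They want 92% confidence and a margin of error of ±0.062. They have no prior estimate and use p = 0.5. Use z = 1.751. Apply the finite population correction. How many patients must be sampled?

Unadjusted: n₀ = 1.751² × 0.50 × 0.50 / 0.062² ≈ 199.40, so n₀ = 200.
Finite population correction with N = 250: n = n₀ / (1 + (n₀−1)/N) = 200 / (1 + 199/250) = 200 / 1.7960 ≈ 111.36.
Rounding up, n = 112.

112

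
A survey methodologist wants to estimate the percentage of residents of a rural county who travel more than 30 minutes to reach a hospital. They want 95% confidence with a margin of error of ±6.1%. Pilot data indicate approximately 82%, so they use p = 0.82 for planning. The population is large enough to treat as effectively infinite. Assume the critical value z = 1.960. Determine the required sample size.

153

With p = 0.82, p(1−p) = 0.1476.
n = z²·p(1−p)/E² = 1.960² × 0.1476 / 0.061² = 3.8416 × 0.1476 / 0.003721 ≈ 152.38.
Rounding up gives n = 153.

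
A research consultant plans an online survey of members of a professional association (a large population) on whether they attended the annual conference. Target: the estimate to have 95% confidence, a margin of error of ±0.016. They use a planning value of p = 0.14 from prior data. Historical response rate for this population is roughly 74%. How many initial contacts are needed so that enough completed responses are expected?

2442

For 95% confidence, z = 1.960.
Completed interviews needed: n₀ = 1.960² × 0.1204 / 0.016² ≈ 1806.75 → 1807.
At a 74% response rate, contacts needed = 1807 / 0.74 ≈ 2441.89 → 2442.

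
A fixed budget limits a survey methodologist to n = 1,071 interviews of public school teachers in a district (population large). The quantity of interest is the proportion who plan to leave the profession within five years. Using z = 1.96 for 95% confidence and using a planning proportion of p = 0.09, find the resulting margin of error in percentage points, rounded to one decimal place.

SE(p̂) = √[p(1−p)/n] = √[0.0819/1071] = 0.00874.
E = z × SE = 1.96 × 0.00874 = 0.01714, or 1.7 percentage points.

1.7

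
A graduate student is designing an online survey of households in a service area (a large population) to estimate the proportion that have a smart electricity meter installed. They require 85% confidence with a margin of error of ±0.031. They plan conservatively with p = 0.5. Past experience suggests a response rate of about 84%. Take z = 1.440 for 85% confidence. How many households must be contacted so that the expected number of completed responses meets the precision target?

643

Completed interviews needed: n₀ = 1.440² × 0.2500 / 0.031² ≈ 539.44 → 540.
At an 84% response rate, contacts needed = 540 / 0.84 ≈ 642.86 → 643.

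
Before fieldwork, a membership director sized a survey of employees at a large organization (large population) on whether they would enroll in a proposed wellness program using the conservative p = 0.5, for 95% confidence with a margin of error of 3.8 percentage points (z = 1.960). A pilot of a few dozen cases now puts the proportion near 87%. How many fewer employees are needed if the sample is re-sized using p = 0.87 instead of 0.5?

365

Conservative (p = 0.5): n = 1.960² × 0.25 / 0.038² ≈ 665.10 → 666.
Using p = 0.87: p(1−p) = 0.1131, so n = 1.960² × 0.1131 / 0.038² ≈ 300.89 → 301.
Reduction: 666 − 301 = 365.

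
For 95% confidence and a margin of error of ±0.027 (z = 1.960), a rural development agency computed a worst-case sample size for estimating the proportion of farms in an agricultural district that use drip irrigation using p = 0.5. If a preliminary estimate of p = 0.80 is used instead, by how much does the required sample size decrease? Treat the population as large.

474

Conservative (p = 0.5): n = 1.960² × 0.25 / 0.027² ≈ 1317.42 → 1318.
Using p = 0.80: p(1−p) = 0.1600, so n = 1.960² × 0.1600 / 0.027² ≈ 843.15 → 844.
Reduction: 1318 − 844 = 474.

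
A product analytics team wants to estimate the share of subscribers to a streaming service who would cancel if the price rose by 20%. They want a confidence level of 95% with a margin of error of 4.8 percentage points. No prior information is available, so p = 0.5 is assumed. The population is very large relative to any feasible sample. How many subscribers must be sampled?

417

For 95% confidence, z = 1.960.
With p = 0.5, p(1−p) = 0.25.
n = z²·p(1−p)/E² = 1.960² × 0.2500 / 0.048² = 3.8416 × 0.2500 / 0.002304 ≈ 416.84.
Rounding up gives n = 417.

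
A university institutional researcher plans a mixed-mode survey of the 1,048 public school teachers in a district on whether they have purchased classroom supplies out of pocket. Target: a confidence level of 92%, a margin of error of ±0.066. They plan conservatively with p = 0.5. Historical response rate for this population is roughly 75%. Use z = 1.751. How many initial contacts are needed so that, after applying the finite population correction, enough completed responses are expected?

202

Completed interviews needed (unadjusted): n₀ = 1.751² × 0.2500 / 0.066² ≈ 175.96 → 176.
FPC for N = 1,048: n = 176 / (1 + 175/1048) = 176 / 1.1670 ≈ 150.82 → 151.
At a 75% response rate, contacts needed = 151 / 0.75 ≈ 201.33 → 202.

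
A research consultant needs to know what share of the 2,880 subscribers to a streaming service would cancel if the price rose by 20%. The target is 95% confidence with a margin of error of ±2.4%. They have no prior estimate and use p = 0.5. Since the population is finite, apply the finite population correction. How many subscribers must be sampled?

1057

For 95% confidence, z = 1.960.
Unadjusted: n₀ = 1.960² × 0.50 × 0.50 / 0.024² ≈ 1667.36, so n₀ = 1668.
Finite population correction with N = 2,880: n = n₀ / (1 + (n₀−1)/N) = 1668 / (1 + 1667/2880) = 1668 / 1.5788 ≈ 1056.49.
Rounding up, n = 1057.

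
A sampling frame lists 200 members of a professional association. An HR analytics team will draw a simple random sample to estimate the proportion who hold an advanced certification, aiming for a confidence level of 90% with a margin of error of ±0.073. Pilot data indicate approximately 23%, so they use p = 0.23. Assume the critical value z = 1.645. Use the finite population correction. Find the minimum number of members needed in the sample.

Unadjusted: n₀ = 1.645² × 0.23 × 0.77 / 0.073² ≈ 89.93, so n₀ = 90.
Finite population correction with N = 200: n = n₀ / (1 + (n₀−1)/N) = 90 / (1 + 89/200) = 90 / 1.4450 ≈ 62.28.
Rounding up, n = 63.

63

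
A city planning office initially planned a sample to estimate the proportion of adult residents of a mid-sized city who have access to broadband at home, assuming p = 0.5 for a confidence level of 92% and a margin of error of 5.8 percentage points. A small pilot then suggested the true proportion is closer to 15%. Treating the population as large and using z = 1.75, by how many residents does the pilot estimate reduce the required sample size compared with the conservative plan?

111

Conservative (p = 0.5): n = 1.75² × 0.25 / 0.058² ≈ 227.59 → 228.
Using p = 0.15: p(1−p) = 0.1275, so n = 1.75² × 0.1275 / 0.058² ≈ 116.07 → 117.
Reduction: 228 − 117 = 111.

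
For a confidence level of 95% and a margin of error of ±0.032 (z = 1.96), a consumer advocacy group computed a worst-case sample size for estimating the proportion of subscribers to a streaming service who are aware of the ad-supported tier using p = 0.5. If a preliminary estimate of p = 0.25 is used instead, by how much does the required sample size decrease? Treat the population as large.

Conservative (p = 0.5): n = 1.96² × 0.25 / 0.032² ≈ 937.89 → 938.
Using p = 0.25: p(1−p) = 0.1875, so n = 1.96² × 0.1875 / 0.032² ≈ 703.42 → 704.
Reduction: 938 − 704 = 234.

234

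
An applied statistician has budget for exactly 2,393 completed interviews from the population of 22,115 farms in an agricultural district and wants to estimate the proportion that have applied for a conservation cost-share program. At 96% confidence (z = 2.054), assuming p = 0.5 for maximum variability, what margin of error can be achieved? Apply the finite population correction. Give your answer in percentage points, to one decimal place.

Finite-population factor: (N−n)/(N−1) = (22115−2393)/(22115−1) = 0.8918.
SE(p̂) = √[p(1−p)/n · (N−n)/(N−1)] = √[0.2500/2393 × 0.8918] = 0.00965.
E = z × SE = 2.054 × 0.00965 = 0.01983 ≈ 2.0 percentage points.

2.0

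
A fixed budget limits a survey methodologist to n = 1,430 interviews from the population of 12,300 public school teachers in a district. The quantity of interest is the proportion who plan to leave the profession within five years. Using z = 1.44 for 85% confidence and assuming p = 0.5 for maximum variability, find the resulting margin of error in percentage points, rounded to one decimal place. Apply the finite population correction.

1.8

Finite-population factor: (N−n)/(N−1) = (12300−1430)/(12300−1) = 0.8838.
SE(p̂) = √[p(1−p)/n · (N−n)/(N−1)] = √[0.2500/1430 × 0.8838] = 0.01243.
E = z × SE = 1.44 × 0.01243 = 0.01790 ≈ 1.8 percentage points.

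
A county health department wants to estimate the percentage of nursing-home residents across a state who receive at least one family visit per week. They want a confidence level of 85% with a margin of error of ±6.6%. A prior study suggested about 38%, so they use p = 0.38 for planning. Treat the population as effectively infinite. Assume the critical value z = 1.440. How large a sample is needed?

With p = 0.38, p(1−p) = 0.2356.
n = z²·p(1−p)/E² = 1.440² × 0.2356 / 0.066² = 2.0736 × 0.2356 / 0.004356 ≈ 112.15.
Rounding up gives n = 113.

113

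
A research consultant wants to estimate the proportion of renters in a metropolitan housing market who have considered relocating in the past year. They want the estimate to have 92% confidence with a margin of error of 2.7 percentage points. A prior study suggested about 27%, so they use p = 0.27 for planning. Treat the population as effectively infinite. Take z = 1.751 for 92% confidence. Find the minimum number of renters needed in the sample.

829

With p = 0.27, p(1−p) = 0.1971.
n = z²·p(1−p)/E² = 1.751² × 0.1971 / 0.027² = 3.0660 × 0.1971 / 0.000729 ≈ 828.96.
Rounding up gives n = 829.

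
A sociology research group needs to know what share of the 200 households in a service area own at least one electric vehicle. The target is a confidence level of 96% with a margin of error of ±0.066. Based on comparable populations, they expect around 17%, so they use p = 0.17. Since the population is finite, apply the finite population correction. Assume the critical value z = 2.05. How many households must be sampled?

Unadjusted: n₀ = 2.05² × 0.17 × 0.83 / 0.066² ≈ 136.13, so n₀ = 137.
Finite population correction with N = 200: n = n₀ / (1 + (n₀−1)/N) = 137 / (1 + 136/200) = 137 / 1.6800 ≈ 81.55.
Rounding up, n = 82.

82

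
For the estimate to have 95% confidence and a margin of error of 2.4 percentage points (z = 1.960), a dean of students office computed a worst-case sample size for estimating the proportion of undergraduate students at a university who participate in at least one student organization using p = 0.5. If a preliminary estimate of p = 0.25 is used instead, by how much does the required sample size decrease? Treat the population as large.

417

Conservative (p = 0.5): n = 1.960² × 0.25 / 0.024² ≈ 1667.36 → 1668.
Using p = 0.25: p(1−p) = 0.1875, so n = 1.960² × 0.1875 / 0.024² ≈ 1250.52 → 1251.
Reduction: 1668 − 1251 = 417.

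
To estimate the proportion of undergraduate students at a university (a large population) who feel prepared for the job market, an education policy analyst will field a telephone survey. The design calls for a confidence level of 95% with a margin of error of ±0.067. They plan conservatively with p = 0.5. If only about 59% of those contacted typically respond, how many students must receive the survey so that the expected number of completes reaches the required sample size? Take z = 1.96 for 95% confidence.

363

Completed interviews needed: n₀ = 1.96² × 0.2500 / 0.067² ≈ 213.95 → 214.
At a 59% response rate, contacts needed = 214 / 0.59 ≈ 362.71 → 363.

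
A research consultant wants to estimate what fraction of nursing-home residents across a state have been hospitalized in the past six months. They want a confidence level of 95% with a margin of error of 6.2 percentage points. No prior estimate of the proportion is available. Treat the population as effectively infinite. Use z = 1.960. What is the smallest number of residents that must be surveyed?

250

With no prior estimate, use p = 0.5, giving p(1−p) = 0.25.
n = z²·p(1−p)/E² = 1.960² × 0.2500 / 0.062² = 3.8416 × 0.2500 / 0.003844 ≈ 249.84.
Rounding up gives n = 250.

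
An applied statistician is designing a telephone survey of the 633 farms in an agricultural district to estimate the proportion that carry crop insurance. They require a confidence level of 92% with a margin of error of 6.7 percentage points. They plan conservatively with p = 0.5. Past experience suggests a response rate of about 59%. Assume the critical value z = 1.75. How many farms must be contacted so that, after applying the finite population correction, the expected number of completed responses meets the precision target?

229

Completed interviews needed (unadjusted): n₀ = 1.75² × 0.2500 / 0.067² ≈ 170.56 → 171.
FPC for N = 633: n = 171 / (1 + 170/633) = 171 / 1.2686 ≈ 134.80 → 135.
At a 59% response rate, contacts needed = 135 / 0.59 ≈ 228.81 → 229.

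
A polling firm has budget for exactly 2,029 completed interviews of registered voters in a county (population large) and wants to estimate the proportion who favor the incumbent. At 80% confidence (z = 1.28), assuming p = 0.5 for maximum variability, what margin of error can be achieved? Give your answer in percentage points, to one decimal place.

SE(p̂) = √[p(1−p)/n] = √[0.2500/2029] = 0.01110.
E = z × SE = 1.28 × 0.01110 = 0.01421, or 1.4 percentage points.

1.4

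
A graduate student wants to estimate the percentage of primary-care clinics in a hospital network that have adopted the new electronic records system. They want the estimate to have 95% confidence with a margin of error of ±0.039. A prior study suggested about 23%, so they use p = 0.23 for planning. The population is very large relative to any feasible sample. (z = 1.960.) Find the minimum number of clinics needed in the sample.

448

With p = 0.23, p(1−p) = 0.1771.
n = z²·p(1−p)/E² = 1.960² × 0.1771 / 0.039² = 3.8416 × 0.1771 / 0.001521 ≈ 447.30.
Rounding up gives n = 448.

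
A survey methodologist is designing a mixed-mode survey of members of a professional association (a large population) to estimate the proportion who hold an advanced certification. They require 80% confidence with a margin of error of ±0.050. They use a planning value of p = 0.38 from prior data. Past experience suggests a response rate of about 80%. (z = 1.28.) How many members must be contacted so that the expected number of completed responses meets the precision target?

Completed interviews needed: n₀ = 1.28² × 0.2356 / 0.050² ≈ 154.40 → 155.
At an 80% response rate, contacts needed = 155 / 0.80 ≈ 193.75 → 194.

194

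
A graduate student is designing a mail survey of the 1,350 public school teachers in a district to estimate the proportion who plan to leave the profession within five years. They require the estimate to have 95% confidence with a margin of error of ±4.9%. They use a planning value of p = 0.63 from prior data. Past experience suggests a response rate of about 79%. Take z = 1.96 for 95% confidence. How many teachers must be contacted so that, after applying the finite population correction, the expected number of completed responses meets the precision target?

Completed interviews needed (unadjusted): n₀ = 1.96² × 0.2331 / 0.049² ≈ 372.96 → 373.
FPC for N = 1,350: n = 373 / (1 + 372/1350) = 373 / 1.2756 ≈ 292.42 → 293.
At a 79% response rate, contacts needed = 293 / 0.79 ≈ 370.89 → 371.

371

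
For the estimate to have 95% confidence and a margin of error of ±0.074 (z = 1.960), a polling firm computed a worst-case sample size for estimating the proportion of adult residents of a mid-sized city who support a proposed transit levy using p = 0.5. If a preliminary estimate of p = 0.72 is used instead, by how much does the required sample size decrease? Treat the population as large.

Conservative (p = 0.5): n = 1.960² × 0.25 / 0.074² ≈ 175.38 → 176.
Using p = 0.72: p(1−p) = 0.2016, so n = 1.960² × 0.2016 / 0.074² ≈ 141.43 → 142.
Reduction: 176 − 142 = 34.

34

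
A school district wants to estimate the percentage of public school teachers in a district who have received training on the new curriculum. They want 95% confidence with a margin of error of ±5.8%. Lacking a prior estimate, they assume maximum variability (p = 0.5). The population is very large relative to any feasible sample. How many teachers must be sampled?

For 95% confidence, z = 1.960.
With p = 0.5, p(1−p) = 0.25.
n = z²·p(1−p)/E² = 1.960² × 0.2500 / 0.058² = 3.8416 × 0.2500 / 0.003364 ≈ 285.49.
Rounding up gives n = 286.

286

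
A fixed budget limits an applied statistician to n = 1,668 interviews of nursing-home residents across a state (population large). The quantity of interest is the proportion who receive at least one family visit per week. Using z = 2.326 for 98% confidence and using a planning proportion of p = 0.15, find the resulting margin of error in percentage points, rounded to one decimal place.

SE(p̂) = √[p(1−p)/n] = √[0.1275/1668] = 0.00874.
E = z × SE = 2.326 × 0.00874 = 0.02034, or 2.0 percentage points.

2.0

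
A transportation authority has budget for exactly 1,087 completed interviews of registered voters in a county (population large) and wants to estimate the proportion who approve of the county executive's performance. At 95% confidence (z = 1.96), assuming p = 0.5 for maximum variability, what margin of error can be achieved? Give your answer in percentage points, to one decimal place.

3.0

SE(p̂) = √[p(1−p)/n] = √[0.2500/1087] = 0.01517.
E = z × SE = 1.96 × 0.01517 = 0.02972, or 3.0 percentage points.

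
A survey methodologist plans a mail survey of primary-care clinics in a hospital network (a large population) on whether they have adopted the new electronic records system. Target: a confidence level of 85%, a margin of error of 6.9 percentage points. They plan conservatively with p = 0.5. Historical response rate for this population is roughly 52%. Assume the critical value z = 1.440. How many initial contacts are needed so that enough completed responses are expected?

210

Completed interviews needed: n₀ = 1.440² × 0.2500 / 0.069² ≈ 108.88 → 109.
At a 52% response rate, contacts needed = 109 / 0.52 ≈ 209.62 → 210.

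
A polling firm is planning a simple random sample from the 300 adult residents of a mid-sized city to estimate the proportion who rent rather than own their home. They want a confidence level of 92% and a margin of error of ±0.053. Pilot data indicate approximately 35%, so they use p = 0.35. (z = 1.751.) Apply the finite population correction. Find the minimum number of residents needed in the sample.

137

Unadjusted: n₀ = 1.751² × 0.35 × 0.65 / 0.053² ≈ 248.31, so n₀ = 249.
Finite population correction with N = 300: n = n₀ / (1 + (n₀−1)/N) = 249 / (1 + 248/300) = 249 / 1.8267 ≈ 136.31.
Rounding up, n = 137.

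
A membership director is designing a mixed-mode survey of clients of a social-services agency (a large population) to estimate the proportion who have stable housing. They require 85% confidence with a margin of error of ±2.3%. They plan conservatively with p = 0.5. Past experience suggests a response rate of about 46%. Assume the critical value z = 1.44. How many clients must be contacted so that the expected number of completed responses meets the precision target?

Completed interviews needed: n₀ = 1.44² × 0.2500 / 0.023² ≈ 979.96 → 980.
At a 46% response rate, contacts needed = 980 / 0.46 ≈ 2130.43 → 2131.

2131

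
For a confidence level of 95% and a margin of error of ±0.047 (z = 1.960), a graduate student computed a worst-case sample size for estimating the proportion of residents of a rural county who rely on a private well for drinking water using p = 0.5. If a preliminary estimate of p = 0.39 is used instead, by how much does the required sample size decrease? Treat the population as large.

21

Conservative (p = 0.5): n = 1.960² × 0.25 / 0.047² ≈ 434.77 → 435.
Using p = 0.39: p(1−p) = 0.2379, so n = 1.960² × 0.2379 / 0.047² ≈ 413.72 → 414.
Reduction: 435 − 414 = 21.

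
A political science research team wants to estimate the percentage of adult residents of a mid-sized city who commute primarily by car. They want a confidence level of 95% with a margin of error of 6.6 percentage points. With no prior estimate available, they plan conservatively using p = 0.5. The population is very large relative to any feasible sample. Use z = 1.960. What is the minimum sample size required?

With p = 0.5, p(1−p) = 0.25.
n = z²·p(1−p)/E² = 1.960² × 0.2500 / 0.066² = 3.8416 × 0.2500 / 0.004356 ≈ 220.48.
Rounding up gives n = 221.

221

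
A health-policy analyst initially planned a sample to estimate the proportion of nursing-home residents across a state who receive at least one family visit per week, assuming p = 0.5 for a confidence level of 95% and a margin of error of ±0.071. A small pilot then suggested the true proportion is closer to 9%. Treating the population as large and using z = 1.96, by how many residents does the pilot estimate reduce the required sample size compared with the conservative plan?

Conservative (p = 0.5): n = 1.96² × 0.25 / 0.071² ≈ 190.52 → 191.
Using p = 0.09: p(1−p) = 0.0819, so n = 1.96² × 0.0819 / 0.071² ≈ 62.41 → 63.
Reduction: 191 − 63 = 128.

128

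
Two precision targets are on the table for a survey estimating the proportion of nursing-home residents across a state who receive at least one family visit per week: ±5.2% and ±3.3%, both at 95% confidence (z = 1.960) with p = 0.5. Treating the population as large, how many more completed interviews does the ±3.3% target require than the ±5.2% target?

526

At ±5.2%: n = 1.960² × 0.2500 / 0.052² ≈ 355.18 → 356.
At ±3.3%: n = 1.960² × 0.2500 / 0.033² ≈ 881.91 → 882.
Additional respondents: 882 − 356 = 526.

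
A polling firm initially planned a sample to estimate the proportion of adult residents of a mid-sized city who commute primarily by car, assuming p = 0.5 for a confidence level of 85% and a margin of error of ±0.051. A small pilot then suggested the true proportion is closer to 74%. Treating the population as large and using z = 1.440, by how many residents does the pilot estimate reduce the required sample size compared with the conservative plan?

46

Conservative (p = 0.5): n = 1.440² × 0.25 / 0.051² ≈ 199.31 → 200.
Using p = 0.74: p(1−p) = 0.1924, so n = 1.440² × 0.1924 / 0.051² ≈ 153.39 → 154.
Reduction: 200 − 154 = 46.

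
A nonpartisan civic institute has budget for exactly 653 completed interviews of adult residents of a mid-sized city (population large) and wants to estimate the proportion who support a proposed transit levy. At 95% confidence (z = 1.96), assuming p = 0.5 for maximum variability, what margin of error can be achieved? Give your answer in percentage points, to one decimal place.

SE(p̂) = √[p(1−p)/n] = √[0.2500/653] = 0.01957.
E = z × SE = 1.96 × 0.01957 = 0.03835, or 3.8 percentage points.

3.8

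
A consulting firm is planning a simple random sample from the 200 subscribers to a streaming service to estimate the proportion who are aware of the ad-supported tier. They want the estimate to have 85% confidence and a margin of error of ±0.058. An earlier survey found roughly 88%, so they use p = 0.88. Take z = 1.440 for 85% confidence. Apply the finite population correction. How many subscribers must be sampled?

50

Unadjusted: n₀ = 1.440² × 0.88 × 0.12 / 0.058² ≈ 65.09, so n₀ = 66.
Finite population correction with N = 200: n = n₀ / (1 + (n₀−1)/N) = 66 / (1 + 65/200) = 66 / 1.3250 ≈ 49.81.
Rounding up, n = 50.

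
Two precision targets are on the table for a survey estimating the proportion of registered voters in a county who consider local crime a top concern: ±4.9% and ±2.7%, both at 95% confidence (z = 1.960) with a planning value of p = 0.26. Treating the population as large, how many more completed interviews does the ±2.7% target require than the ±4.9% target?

706

At ±4.9%: n = 1.960² × 0.1924 / 0.049² ≈ 307.84 → 308.
At ±2.7%: n = 1.960² × 0.1924 / 0.027² ≈ 1013.89 → 1014.
Additional respondents: 1014 − 308 = 706.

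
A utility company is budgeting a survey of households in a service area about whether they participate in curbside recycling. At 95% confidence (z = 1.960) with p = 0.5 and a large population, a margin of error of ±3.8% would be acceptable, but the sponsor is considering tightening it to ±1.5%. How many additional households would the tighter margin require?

3603

At ±3.8%: n = 1.960² × 0.2500 / 0.038² ≈ 665.10 → 666.
At ±1.5%: n = 1.960² × 0.2500 / 0.015² ≈ 4268.44 → 4269.
Additional respondents: 4269 − 666 = 3603.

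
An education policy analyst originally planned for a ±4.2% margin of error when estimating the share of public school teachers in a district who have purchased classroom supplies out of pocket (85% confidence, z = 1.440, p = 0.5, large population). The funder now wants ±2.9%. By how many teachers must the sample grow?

323

At ±4.2%: n = 1.440² × 0.2500 / 0.042² ≈ 293.88 → 294.
At ±2.9%: n = 1.440² × 0.2500 / 0.029² ≈ 616.41 → 617.
Additional respondents: 617 − 294 = 323.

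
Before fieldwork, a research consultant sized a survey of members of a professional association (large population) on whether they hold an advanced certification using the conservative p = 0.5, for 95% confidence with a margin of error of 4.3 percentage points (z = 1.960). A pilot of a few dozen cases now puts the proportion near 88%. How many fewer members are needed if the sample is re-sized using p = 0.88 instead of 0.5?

Conservative (p = 0.5): n = 1.960² × 0.25 / 0.043² ≈ 519.42 → 520.
Using p = 0.88: p(1−p) = 0.1056, so n = 1.960² × 0.1056 / 0.043² ≈ 219.40 → 220.
Reduction: 520 − 220 = 300.

300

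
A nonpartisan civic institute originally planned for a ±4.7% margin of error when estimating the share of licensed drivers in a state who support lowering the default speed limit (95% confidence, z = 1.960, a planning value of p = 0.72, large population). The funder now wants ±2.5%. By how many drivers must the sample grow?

At ±4.7%: n = 1.960² × 0.2016 / 0.047² ≈ 350.60 → 351.
At ±2.5%: n = 1.960² × 0.2016 / 0.025² ≈ 1239.15 → 1240.
Additional respondents: 1240 − 351 = 889.

889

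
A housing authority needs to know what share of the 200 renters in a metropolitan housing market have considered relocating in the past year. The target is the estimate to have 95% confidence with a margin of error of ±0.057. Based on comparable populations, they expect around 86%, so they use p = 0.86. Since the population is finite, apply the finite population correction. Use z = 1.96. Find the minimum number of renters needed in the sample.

84

Unadjusted: n₀ = 1.96² × 0.86 × 0.14 / 0.057² ≈ 142.36, so n₀ = 143.
Finite population correction with N = 200: n = n₀ / (1 + (n₀−1)/N) = 143 / (1 + 142/200) = 143 / 1.7100 ≈ 83.63.
Rounding up, n = 84.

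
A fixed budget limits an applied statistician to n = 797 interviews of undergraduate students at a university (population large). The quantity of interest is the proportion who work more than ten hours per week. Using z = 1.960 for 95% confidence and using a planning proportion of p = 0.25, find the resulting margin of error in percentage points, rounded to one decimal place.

3.0

SE(p̂) = √[p(1−p)/n] = √[0.1875/797] = 0.01534.
E = z × SE = 1.960 × 0.01534 = 0.03006, or 3.0 percentage points.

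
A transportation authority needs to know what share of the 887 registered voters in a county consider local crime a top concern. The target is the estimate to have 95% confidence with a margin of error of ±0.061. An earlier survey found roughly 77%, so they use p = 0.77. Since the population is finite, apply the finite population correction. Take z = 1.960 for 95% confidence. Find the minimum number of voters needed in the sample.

152

Unadjusted: n₀ = 1.960² × 0.77 × 0.23 / 0.061² ≈ 182.84, so n₀ = 183.
Finite population correction with N = 887: n = n₀ / (1 + (n₀−1)/N) = 183 / (1 + 182/887) = 183 / 1.2052 ≈ 151.84.
Rounding up, n = 152.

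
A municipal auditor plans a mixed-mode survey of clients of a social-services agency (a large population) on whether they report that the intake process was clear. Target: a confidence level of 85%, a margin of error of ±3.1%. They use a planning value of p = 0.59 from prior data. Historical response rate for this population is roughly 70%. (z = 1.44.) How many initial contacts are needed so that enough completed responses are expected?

746

Completed interviews needed: n₀ = 1.44² × 0.2419 / 0.031² ≈ 521.96 → 522.
At a 70% response rate, contacts needed = 522 / 0.70 ≈ 745.71 → 746.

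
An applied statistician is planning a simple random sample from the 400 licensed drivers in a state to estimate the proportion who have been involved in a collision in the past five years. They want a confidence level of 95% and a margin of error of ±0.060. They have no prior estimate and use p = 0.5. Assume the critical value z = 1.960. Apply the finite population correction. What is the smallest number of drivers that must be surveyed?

161

Unadjusted: n₀ = 1.960² × 0.50 × 0.50 / 0.060² ≈ 266.78, so n₀ = 267.
Finite population correction with N = 400: n = n₀ / (1 + (n₀−1)/N) = 267 / (1 + 266/400) = 267 / 1.6650 ≈ 160.36.
Rounding up, n = 161.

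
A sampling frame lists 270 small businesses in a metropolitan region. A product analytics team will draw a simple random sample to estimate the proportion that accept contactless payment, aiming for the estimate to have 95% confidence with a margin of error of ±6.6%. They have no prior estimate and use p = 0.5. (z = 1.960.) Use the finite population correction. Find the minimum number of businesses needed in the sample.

122

Unadjusted: n₀ = 1.960² × 0.50 × 0.50 / 0.066² ≈ 220.48, so n₀ = 221.
Finite population correction with N = 270: n = n₀ / (1 + (n₀−1)/N) = 221 / (1 + 220/270) = 221 / 1.8148 ≈ 121.78.
Rounding up, n = 122.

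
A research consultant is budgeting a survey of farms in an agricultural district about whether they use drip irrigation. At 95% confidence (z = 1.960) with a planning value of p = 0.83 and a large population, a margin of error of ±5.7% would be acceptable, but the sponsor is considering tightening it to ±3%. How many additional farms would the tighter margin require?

At ±5.7%: n = 1.960² × 0.1411 / 0.057² ≈ 166.84 → 167.
At ±3%: n = 1.960² × 0.1411 / 0.030² ≈ 602.28 → 603.
Additional respondents: 603 − 167 = 436.

436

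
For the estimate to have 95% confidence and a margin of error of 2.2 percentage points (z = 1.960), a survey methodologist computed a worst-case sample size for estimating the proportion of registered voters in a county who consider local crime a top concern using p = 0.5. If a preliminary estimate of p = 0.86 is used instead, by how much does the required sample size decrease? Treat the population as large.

1029

Conservative (p = 0.5): n = 1.960² × 0.25 / 0.022² ≈ 1984.30 → 1985.
Using p = 0.86: p(1−p) = 0.1204, so n = 1.960² × 0.1204 / 0.022² ≈ 955.64 → 956.
Reduction: 1985 − 956 = 1029.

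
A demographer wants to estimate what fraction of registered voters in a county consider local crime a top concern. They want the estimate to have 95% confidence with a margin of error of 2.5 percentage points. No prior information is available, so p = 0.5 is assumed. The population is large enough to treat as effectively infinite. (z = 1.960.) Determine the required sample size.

With p = 0.5, p(1−p) = 0.25.
n = z²·p(1−p)/E² = 1.960² × 0.2500 / 0.025² = 3.8416 × 0.2500 / 0.000625 ≈ 1536.64.
Rounding up gives n = 1537.

1537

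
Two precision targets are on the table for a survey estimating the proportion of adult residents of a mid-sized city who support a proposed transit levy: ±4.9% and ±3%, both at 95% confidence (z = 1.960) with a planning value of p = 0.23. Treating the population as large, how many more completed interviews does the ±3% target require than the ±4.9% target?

At ±4.9%: n = 1.960² × 0.1771 / 0.049² ≈ 283.36 → 284.
At ±3%: n = 1.960² × 0.1771 / 0.030² ≈ 755.94 → 756.
Additional respondents: 756 − 284 = 472.

472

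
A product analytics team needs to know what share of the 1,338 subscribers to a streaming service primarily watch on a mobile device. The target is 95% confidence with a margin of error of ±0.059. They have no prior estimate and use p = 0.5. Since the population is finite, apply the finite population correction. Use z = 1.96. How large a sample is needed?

Unadjusted: n₀ = 1.96² × 0.50 × 0.50 / 0.059² ≈ 275.90, so n₀ = 276.
Finite population correction with N = 1,338: n = n₀ / (1 + (n₀−1)/N) = 276 / (1 + 275/1338) = 276 / 1.2055 ≈ 228.94.
Rounding up, n = 229.

229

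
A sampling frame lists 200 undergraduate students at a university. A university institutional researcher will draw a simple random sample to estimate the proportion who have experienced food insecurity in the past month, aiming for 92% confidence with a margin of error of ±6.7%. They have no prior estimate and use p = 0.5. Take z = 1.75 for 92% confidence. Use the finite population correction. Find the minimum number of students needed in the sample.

Unadjusted: n₀ = 1.75² × 0.50 × 0.50 / 0.067² ≈ 170.56, so n₀ = 171.
Finite population correction with N = 200: n = n₀ / (1 + (n₀−1)/N) = 171 / (1 + 170/200) = 171 / 1.8500 ≈ 92.43.
Rounding up, n = 93.

93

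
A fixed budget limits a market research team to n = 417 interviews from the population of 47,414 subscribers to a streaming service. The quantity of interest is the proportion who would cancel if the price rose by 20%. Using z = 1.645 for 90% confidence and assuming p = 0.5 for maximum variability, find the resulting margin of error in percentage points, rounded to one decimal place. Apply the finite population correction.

Finite-population factor: (N−n)/(N−1) = (47414−417)/(47414−1) = 0.9912.
SE(p̂) = √[p(1−p)/n · (N−n)/(N−1)] = √[0.2500/417 × 0.9912] = 0.02438.
E = z × SE = 1.645 × 0.02438 = 0.04010 ≈ 4.0 percentage points.

4.0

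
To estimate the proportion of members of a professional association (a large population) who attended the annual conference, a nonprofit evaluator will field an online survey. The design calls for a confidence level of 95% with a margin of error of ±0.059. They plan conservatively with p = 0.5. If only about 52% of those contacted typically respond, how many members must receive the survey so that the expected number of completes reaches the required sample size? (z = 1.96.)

531

Completed interviews needed: n₀ = 1.96² × 0.2500 / 0.059² ≈ 275.90 → 276.
At a 52% response rate, contacts needed = 276 / 0.52 ≈ 530.77 → 531.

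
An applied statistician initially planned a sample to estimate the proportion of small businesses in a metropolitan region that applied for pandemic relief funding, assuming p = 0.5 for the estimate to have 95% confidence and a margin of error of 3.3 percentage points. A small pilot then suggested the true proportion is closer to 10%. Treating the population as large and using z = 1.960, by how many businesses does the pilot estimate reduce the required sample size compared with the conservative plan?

Conservative (p = 0.5): n = 1.960² × 0.25 / 0.033² ≈ 881.91 → 882.
Using p = 0.10: p(1−p) = 0.0900, so n = 1.960² × 0.0900 / 0.033² ≈ 317.49 → 318.
Reduction: 882 − 318 = 564.

564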